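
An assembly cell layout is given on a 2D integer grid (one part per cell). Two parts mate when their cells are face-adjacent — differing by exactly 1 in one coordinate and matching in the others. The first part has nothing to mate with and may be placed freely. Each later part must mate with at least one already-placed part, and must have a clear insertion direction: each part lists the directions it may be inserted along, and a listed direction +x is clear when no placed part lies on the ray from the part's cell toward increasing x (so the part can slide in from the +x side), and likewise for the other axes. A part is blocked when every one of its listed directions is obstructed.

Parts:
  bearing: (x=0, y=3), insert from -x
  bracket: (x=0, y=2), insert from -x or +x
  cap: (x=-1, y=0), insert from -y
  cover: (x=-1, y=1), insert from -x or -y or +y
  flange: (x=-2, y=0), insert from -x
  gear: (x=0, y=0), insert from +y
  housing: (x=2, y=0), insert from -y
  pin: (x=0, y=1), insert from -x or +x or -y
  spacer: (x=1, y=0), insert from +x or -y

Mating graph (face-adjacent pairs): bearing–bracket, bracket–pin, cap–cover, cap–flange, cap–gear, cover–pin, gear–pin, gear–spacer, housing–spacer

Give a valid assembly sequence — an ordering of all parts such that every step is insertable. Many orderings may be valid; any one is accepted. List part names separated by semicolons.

1. spacer@(1, 0) [+x clear] — {spacer}
2. housing@(2, 0) [-y clear] — {housing, spacer}
3. gear@(0, 0) [+y clear] — {gear, housing, spacer}
4. cap@(-1, 0) [-y clear] — {cap, gear, housing, spacer}
5. pin@(0, 1) [-x clear] — {cap, gear, housing, pin, spacer}
6. bracket@(0, 2) [-x clear] — {bracket, cap, gear, housing, pin, spacer}
7. bearing@(0, 3) [-x clear] — {bearing, bracket, cap, gear, housing, pin, spacer}
8. cover@(-1, 1) [-x clear] — {bearing, bracket, cap, cover, gear, housing, pin, spacer}
9. flange@(-2, 0) [-x clear] — {bearing, bracket, cap, cover, flange, gear, housing, pin, spacer}

spacer; housing; gear; cap; pin; bracket; bearing; cover; flange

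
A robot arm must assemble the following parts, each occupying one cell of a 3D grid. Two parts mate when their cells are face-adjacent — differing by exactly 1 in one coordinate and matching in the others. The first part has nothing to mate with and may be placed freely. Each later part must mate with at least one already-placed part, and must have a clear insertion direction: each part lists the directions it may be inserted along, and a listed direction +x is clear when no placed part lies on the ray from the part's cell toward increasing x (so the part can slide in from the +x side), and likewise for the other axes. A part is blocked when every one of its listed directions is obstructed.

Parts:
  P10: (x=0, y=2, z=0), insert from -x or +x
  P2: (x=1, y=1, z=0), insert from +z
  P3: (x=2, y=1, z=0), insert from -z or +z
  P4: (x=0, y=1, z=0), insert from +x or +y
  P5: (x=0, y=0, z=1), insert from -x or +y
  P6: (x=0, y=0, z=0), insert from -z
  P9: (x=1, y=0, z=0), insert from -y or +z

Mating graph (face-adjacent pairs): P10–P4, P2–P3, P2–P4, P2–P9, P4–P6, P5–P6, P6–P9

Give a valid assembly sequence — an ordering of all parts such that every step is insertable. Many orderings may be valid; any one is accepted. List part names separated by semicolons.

P6; P5; P9; P2; P3; P4; P10

1. P6@(0, 0, 0) [-z clear] — {P6}
2. P5@(0, 0, 1) [-x clear] — {P5, P6}
3. P9@(1, 0, 0) [-y clear] — {P5, P6, P9}
4. P2@(1, 1, 0) [+z clear] — {P2, P5, P6, P9}
5. P3@(2, 1, 0) [-z clear] — {P2, P3, P5, P6, P9}
6. P4@(0, 1, 0) [+y clear] — {P2, P3, P4, P5, P6, P9}
7. P10@(0, 2, 0) [-x clear] — {P10, P2, P3, P4, P5, P6, P9}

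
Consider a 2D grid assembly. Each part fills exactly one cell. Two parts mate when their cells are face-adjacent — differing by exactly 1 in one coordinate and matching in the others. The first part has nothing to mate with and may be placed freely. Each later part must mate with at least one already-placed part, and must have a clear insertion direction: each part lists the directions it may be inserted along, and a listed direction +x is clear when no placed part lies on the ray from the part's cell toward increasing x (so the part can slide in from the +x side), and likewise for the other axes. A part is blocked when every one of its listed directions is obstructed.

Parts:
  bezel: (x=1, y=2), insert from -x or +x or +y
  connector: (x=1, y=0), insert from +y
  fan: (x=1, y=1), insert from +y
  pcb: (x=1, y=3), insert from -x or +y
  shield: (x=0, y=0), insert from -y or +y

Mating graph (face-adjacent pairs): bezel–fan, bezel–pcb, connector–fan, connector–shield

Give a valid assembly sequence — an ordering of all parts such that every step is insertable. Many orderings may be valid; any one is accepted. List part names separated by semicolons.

connector; fan; bezel; pcb; shield

1. connector@(1, 0) [+y clear] — {connector}
2. fan@(1, 1) [+y clear] — {connector, fan}
3. bezel@(1, 2) [-x clear] — {bezel, connector, fan}
4. pcb@(1, 3) [-x clear] — {bezel, connector, fan, pcb}
5. shield@(0, 0) [-y clear] — {bezel, connector, fan, pcb, shield}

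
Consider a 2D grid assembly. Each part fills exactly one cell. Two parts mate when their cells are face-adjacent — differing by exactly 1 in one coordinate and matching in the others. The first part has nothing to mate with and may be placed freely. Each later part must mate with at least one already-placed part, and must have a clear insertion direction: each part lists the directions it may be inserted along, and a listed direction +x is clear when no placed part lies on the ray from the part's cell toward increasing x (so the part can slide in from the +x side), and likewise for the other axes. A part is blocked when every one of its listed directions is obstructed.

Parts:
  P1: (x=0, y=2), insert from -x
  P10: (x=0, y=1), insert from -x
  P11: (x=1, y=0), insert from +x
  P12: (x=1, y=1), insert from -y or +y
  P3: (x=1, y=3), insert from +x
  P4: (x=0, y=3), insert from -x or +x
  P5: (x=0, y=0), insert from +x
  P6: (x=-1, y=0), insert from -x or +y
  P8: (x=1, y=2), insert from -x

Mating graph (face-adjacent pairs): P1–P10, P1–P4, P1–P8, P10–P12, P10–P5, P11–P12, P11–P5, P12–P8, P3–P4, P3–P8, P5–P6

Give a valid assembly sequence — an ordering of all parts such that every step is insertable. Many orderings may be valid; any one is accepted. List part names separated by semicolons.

P4; P3; P8; P12; P1; P10; P5; P6; P11

1. P4@(0, 3) [-x clear] — {P4}
2. P3@(1, 3) [+x clear] — {P3, P4}
3. P8@(1, 2) [-x clear] — {P3, P4, P8}
4. P12@(1, 1) [-y clear] — {P12, P3, P4, P8}
5. P1@(0, 2) [-x clear] — {P1, P12, P3, P4, P8}
6. P10@(0, 1) [-x clear] — {P1, P10, P12, P3, P4, P8}
7. P5@(0, 0) [+x clear] — {P1, P10, P12, P3, P4, P5, P8}
8. P6@(-1, 0) [-x clear] — {P1, P10, P12, P3, P4, P5, P6, P8}
9. P11@(1, 0) [+x clear] — {P1, P10, P11, P12, P3, P4, P5, P6, P8}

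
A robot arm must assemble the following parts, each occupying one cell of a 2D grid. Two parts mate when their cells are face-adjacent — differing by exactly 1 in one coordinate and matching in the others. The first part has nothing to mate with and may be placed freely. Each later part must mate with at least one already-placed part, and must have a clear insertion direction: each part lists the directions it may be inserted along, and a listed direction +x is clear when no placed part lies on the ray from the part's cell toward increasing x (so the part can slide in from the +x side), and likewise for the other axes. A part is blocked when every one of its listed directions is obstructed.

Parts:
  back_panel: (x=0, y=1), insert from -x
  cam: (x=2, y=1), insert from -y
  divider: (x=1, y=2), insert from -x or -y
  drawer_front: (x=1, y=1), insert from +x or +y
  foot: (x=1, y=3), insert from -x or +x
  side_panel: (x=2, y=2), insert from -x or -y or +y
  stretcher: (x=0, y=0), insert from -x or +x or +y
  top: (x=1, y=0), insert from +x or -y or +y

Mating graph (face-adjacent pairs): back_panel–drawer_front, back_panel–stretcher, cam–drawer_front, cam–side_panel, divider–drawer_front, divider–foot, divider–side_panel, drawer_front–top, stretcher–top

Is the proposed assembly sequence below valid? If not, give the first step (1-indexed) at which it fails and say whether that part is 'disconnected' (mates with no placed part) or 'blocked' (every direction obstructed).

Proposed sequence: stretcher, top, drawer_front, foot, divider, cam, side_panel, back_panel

Invalid at step 4 (disconnected)

1. stretcher@(0, 0) [-x clear] — {stretcher}
2. top@(1, 0) [+x clear] — {stretcher, top}
3. drawer_front@(1, 1) [+x clear] — {drawer_front, stretcher, top}
4. foot@(1, 3) — no placed neighbour ⇒ disconnected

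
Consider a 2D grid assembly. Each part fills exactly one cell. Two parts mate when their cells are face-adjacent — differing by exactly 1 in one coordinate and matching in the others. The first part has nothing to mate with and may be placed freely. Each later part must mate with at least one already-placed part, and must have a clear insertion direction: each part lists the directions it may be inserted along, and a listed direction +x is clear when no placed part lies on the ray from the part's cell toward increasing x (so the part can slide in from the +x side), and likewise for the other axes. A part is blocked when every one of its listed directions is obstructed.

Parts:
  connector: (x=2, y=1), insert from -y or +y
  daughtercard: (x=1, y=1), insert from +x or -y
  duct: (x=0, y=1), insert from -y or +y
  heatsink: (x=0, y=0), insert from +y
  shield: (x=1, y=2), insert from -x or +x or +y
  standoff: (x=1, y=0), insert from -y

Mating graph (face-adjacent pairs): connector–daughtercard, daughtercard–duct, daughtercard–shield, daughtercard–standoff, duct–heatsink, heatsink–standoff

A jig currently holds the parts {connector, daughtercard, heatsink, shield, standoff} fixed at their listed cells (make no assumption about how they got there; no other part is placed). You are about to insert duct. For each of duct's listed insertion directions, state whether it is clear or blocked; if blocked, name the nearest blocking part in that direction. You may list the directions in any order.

-y: nearest on ray is heatsink@(0, 0) ⇒ blocked
+y: ray from duct(0, 1) has no placed part ⇒ clear

+y: clear; -y: blocked by heatsink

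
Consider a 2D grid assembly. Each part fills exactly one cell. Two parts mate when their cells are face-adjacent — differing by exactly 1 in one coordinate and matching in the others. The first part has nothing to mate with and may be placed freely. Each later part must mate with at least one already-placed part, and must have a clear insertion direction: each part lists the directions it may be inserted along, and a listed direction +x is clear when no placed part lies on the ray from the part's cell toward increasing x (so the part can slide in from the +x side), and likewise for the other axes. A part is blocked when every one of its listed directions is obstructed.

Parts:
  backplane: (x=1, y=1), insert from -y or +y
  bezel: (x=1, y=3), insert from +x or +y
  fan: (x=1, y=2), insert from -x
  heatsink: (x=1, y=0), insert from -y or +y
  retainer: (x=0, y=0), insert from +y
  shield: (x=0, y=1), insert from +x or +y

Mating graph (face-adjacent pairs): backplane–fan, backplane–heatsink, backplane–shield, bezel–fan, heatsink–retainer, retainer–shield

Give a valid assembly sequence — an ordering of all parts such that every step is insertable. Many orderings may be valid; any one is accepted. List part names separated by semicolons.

backplane; fan; bezel; heatsink; retainer; shield

1. backplane@(1, 1) [-y clear] — {backplane}
2. fan@(1, 2) [-x clear] — {backplane, fan}
3. bezel@(1, 3) [+x clear] — {backplane, bezel, fan}
4. heatsink@(1, 0) [-y clear] — {backplane, bezel, fan, heatsink}
5. retainer@(0, 0) [+y clear] — {backplane, bezel, fan, heatsink, retainer}
6. shield@(0, 1) [+y clear] — {backplane, bezel, fan, heatsink, retainer, shield}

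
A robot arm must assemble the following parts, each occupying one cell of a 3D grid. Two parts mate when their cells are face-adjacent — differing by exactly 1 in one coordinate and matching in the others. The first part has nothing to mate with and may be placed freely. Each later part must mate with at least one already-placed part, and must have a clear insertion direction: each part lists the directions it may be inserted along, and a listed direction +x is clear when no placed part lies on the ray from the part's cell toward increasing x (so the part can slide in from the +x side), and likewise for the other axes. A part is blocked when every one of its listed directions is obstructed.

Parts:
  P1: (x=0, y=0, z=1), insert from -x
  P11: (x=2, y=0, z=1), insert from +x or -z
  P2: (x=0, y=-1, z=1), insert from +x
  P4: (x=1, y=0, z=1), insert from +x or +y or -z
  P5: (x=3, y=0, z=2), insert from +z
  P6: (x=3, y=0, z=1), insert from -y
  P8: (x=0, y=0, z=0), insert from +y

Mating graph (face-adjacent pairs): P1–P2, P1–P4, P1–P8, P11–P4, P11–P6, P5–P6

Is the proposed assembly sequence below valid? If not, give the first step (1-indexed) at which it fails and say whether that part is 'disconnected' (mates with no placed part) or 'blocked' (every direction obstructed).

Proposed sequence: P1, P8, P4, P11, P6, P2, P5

Valid

1. P1@(0, 0, 1) [-x clear] — {P1}
2. P8@(0, 0, 0) [+y clear] — {P1, P8}
3. P4@(1, 0, 1) [+x clear] — {P1, P4, P8}
4. P11@(2, 0, 1) [+x clear] — {P1, P11, P4, P8}
5. P6@(3, 0, 1) [-y clear] — {P1, P11, P4, P6, P8}
6. P2@(0, -1, 1) [+x clear] — {P1, P11, P2, P4, P6, P8}
7. P5@(3, 0, 2) [+z clear] — {P1, P11, P2, P4, P5, P6, P8}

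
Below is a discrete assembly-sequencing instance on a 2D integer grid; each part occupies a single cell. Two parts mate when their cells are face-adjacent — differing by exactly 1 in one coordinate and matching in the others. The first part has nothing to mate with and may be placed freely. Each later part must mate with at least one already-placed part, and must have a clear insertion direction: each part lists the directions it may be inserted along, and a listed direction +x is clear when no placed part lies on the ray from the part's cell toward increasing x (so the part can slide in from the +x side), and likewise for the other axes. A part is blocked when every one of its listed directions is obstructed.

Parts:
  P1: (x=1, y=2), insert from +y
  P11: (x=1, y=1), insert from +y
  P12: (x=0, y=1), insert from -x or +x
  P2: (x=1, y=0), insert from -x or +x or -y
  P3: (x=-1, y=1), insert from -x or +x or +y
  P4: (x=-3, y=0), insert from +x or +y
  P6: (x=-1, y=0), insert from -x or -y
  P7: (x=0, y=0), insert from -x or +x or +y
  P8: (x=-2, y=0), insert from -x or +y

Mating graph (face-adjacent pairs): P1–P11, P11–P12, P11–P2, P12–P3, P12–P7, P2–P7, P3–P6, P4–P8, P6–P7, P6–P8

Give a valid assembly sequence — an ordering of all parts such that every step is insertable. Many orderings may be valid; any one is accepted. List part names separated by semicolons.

1. P11@(1, 1) [+y clear] — {P11}
2. P2@(1, 0) [-x clear] — {P11, P2}
3. P7@(0, 0) [-x clear] — {P11, P2, P7}
4. P6@(-1, 0) [-x clear] — {P11, P2, P6, P7}
5. P12@(0, 1) [-x clear] — {P11, P12, P2, P6, P7}
6. P1@(1, 2) [+y clear] — {P1, P11, P12, P2, P6, P7}
7. P8@(-2, 0) [-x clear] — {P1, P11, P12, P2, P6, P7, P8}
8. P4@(-3, 0) [+y clear] — {P1, P11, P12, P2, P4, P6, P7, P8}
9. P3@(-1, 1) [-x clear] — {P1, P11, P12, P2, P3, P4, P6, P7, P8}

P11; P2; P7; P6; P12; P1; P8; P4; P3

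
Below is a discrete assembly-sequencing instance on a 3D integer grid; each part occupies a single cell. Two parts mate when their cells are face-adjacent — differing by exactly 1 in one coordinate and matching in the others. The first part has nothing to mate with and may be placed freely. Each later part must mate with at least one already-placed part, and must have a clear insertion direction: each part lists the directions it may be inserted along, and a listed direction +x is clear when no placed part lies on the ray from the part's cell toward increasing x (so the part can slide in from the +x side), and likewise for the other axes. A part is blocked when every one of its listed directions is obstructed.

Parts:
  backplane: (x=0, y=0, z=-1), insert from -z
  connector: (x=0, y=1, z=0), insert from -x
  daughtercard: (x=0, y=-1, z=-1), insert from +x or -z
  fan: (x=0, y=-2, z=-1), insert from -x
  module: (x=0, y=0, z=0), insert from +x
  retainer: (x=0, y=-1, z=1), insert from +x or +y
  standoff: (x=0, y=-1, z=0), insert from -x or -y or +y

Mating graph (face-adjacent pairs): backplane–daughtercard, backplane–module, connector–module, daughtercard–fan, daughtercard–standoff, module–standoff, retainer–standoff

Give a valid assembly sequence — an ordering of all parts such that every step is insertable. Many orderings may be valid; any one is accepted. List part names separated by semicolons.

module; standoff; retainer; backplane; daughtercard; fan; connector

1. module@(0, 0, 0) [+x clear] — {module}
2. standoff@(0, -1, 0) [-x clear] — {module, standoff}
3. retainer@(0, -1, 1) [+x clear] — {module, retainer, standoff}
4. backplane@(0, 0, -1) [-z clear] — {backplane, module, retainer, standoff}
5. daughtercard@(0, -1, -1) [+x clear] — {backplane, daughtercard, module, retainer, standoff}
6. fan@(0, -2, -1) [-x clear] — {backplane, daughtercard, fan, module, retainer, standoff}
7. connector@(0, 1, 0) [-x clear] — {backplane, connector, daughtercard, fan, module, retainer, standoff}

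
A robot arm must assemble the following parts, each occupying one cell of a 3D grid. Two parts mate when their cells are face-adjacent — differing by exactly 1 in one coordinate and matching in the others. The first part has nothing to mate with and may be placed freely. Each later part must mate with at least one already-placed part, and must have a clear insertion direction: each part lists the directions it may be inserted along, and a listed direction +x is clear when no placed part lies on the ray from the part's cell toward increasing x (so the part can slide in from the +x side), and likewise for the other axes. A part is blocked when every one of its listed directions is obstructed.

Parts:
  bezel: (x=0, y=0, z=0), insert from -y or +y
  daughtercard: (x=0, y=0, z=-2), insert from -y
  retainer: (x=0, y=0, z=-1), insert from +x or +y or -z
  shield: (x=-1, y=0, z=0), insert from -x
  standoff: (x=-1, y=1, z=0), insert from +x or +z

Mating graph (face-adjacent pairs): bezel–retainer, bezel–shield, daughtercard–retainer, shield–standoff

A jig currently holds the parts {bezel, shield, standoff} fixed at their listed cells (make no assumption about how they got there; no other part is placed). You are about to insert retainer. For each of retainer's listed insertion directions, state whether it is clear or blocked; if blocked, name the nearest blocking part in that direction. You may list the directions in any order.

+x: clear; +y: clear; -z: clear

+x: ray from retainer(0, 0, -1) has no placed part ⇒ clear
+y: ray from retainer(0, 0, -1) has no placed part ⇒ clear
-z: ray from retainer(0, 0, -1) has no placed part ⇒ clear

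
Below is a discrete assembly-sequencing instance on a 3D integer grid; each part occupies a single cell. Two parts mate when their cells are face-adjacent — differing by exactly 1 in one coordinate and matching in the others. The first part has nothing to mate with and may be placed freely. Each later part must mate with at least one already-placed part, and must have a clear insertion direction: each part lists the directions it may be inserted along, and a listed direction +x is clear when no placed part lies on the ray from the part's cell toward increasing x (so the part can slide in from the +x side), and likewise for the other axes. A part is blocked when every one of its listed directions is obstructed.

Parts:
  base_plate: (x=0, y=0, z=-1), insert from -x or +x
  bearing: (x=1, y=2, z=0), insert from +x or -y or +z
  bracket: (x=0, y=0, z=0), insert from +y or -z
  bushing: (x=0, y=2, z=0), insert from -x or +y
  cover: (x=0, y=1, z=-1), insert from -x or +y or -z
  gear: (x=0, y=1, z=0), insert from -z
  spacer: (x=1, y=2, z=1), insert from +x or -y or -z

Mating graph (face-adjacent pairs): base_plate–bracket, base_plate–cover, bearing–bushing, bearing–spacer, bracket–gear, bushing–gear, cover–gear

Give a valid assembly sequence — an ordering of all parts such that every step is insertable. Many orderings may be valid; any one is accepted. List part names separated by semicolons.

spacer; bearing; bushing; gear; bracket; base_plate; cover

1. spacer@(1, 2, 1) [+x clear] — {spacer}
2. bearing@(1, 2, 0) [+x clear] — {bearing, spacer}
3. bushing@(0, 2, 0) [-x clear] — {bearing, bushing, spacer}
4. gear@(0, 1, 0) [-z clear] — {bearing, bushing, gear, spacer}
5. bracket@(0, 0, 0) [-z clear] — {bearing, bracket, bushing, gear, spacer}
6. base_plate@(0, 0, -1) [-x clear] — {base_plate, bearing, bracket, bushing, gear, spacer}
7. cover@(0, 1, -1) [-x clear] — {base_plate, bearing, bracket, bushing, cover, gear, spacer}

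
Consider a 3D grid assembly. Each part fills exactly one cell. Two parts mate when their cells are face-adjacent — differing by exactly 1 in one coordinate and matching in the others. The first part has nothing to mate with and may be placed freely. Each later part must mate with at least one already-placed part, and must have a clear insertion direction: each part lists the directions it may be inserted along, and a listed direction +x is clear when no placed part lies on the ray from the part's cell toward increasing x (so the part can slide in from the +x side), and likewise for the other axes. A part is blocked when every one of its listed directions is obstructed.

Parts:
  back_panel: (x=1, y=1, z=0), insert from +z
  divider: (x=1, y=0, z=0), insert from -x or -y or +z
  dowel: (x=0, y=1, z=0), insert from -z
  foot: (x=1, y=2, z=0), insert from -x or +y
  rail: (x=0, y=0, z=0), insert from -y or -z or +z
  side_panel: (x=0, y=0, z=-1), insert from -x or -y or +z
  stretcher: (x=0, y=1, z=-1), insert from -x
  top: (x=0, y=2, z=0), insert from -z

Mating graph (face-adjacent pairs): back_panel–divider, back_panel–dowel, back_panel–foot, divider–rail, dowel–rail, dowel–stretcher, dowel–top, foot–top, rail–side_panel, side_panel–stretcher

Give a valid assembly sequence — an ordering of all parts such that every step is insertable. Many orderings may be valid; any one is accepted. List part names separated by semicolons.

1. top@(0, 2, 0) [-z clear] — {top}
2. foot@(1, 2, 0) [+y clear] — {foot, top}
3. back_panel@(1, 1, 0) [+z clear] — {back_panel, foot, top}
4. divider@(1, 0, 0) [-x clear] — {back_panel, divider, foot, top}
5. rail@(0, 0, 0) [-y clear] — {back_panel, divider, foot, rail, top}
6. side_panel@(0, 0, -1) [-x clear] — {back_panel, divider, foot, rail, side_panel, top}
7. dowel@(0, 1, 0) [-z clear] — {back_panel, divider, dowel, foot, rail, side_panel, top}
8. stretcher@(0, 1, -1) [-x clear] — {back_panel, divider, dowel, foot, rail, side_panel, stretcher, top}

top; foot; back_panel; divider; rail; side_panel; dowel; stretcher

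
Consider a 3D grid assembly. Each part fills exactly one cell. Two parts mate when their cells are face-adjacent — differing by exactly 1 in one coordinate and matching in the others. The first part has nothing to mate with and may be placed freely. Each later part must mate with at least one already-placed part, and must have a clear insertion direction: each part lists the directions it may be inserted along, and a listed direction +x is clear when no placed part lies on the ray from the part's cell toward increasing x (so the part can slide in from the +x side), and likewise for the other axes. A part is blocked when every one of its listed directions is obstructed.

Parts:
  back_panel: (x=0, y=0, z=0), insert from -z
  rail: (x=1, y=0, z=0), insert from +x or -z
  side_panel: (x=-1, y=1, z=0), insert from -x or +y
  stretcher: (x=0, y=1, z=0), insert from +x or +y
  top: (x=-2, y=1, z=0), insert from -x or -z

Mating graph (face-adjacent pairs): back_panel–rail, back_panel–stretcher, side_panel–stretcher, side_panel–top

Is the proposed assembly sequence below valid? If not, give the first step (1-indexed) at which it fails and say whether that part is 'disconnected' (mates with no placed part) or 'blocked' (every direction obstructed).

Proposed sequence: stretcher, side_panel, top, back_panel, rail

Valid

1. stretcher@(0, 1, 0) [+x clear] — {stretcher}
2. side_panel@(-1, 1, 0) [-x clear] — {side_panel, stretcher}
3. top@(-2, 1, 0) [-x clear] — {side_panel, stretcher, top}
4. back_panel@(0, 0, 0) [-z clear] — {back_panel, side_panel, stretcher, top}
5. rail@(1, 0, 0) [+x clear] — {back_panel, rail, side_panel, stretcher, top}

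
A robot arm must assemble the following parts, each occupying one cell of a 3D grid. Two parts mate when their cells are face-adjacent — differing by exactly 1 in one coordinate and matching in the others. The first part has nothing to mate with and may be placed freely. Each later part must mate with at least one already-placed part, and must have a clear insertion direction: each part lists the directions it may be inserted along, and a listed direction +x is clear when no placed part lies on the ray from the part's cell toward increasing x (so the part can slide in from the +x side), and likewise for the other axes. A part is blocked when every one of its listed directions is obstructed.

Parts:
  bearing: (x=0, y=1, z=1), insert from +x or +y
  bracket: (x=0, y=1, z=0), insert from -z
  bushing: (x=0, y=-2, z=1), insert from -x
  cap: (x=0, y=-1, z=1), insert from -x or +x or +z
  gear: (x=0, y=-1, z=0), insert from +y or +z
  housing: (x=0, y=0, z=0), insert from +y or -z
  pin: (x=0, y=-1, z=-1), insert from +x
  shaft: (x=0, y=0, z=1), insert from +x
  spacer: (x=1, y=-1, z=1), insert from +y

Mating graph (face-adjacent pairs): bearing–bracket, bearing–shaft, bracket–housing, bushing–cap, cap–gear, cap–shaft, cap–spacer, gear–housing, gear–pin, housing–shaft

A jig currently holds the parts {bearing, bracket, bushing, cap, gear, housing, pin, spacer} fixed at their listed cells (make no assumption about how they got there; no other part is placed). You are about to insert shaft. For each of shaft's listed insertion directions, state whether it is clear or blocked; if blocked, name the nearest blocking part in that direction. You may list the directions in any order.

+x: clear

+x: ray from shaft(0, 0, 1) has no placed part ⇒ clear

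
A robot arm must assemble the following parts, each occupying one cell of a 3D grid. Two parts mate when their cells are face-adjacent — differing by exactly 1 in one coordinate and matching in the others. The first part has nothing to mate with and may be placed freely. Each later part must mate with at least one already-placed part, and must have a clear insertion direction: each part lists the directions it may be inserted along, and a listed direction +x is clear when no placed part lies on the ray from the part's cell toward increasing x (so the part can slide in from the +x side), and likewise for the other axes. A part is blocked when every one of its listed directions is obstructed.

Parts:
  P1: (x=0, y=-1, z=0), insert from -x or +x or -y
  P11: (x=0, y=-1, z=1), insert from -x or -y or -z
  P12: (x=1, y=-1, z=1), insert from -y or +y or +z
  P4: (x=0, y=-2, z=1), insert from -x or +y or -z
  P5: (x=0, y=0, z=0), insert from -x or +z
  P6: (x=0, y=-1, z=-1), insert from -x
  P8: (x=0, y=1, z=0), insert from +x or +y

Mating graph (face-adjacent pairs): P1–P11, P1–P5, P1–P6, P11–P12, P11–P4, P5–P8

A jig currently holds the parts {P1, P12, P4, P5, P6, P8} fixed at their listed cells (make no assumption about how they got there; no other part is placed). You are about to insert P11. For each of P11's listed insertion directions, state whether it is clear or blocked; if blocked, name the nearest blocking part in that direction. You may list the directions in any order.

-x: ray from P11(0, -1, 1) has no placed part ⇒ clear
-y: nearest on ray is P4@(0, -2, 1) ⇒ blocked
-z: nearest on ray is P1@(0, -1, 0) ⇒ blocked

-x: clear; -y: blocked by P4; -z: blocked by P1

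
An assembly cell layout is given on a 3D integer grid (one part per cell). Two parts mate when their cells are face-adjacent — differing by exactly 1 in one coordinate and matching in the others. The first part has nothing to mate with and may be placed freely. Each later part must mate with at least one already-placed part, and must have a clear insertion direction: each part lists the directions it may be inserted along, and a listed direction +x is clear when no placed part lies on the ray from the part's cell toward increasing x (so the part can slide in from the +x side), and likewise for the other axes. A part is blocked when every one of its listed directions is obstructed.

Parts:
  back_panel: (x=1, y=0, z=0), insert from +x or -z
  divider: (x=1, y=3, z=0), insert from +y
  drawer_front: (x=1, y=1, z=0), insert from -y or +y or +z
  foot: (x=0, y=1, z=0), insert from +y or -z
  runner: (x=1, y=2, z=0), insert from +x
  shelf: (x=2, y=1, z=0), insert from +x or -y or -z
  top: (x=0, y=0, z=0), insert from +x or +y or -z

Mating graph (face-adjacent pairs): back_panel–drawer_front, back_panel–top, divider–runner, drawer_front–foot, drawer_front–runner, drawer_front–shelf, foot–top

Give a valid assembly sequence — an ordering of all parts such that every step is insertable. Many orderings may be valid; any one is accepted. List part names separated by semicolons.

runner; drawer_front; back_panel; top; foot; divider; shelf

1. runner@(1, 2, 0) [+x clear] — {runner}
2. drawer_front@(1, 1, 0) [-y clear] — {drawer_front, runner}
3. back_panel@(1, 0, 0) [+x clear] — {back_panel, drawer_front, runner}
4. top@(0, 0, 0) [+y clear] — {back_panel, drawer_front, runner, top}
5. foot@(0, 1, 0) [+y clear] — {back_panel, drawer_front, foot, runner, top}
6. divider@(1, 3, 0) [+y clear] — {back_panel, divider, drawer_front, foot, runner, top}
7. shelf@(2, 1, 0) [+x clear] — {back_panel, divider, drawer_front, foot, runner, shelf, top}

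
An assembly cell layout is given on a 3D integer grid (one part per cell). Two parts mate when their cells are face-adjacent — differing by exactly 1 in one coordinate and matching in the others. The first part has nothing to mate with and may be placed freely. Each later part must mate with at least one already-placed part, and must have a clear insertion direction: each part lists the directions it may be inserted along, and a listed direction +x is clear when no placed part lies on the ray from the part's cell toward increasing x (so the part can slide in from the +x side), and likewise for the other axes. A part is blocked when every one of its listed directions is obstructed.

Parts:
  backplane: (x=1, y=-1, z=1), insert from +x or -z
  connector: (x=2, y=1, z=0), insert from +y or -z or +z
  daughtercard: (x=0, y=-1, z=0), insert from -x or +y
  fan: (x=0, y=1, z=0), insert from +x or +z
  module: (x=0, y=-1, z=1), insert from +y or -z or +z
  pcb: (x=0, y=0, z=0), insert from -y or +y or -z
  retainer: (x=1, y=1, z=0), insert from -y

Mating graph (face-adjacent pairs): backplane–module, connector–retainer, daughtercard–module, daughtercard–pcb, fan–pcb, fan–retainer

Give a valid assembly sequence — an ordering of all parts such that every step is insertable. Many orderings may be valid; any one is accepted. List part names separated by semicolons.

1. fan@(0, 1, 0) [+x clear] — {fan}
2. retainer@(1, 1, 0) [-y clear] — {fan, retainer}
3. connector@(2, 1, 0) [+y clear] — {connector, fan, retainer}
4. pcb@(0, 0, 0) [-y clear] — {connector, fan, pcb, retainer}
5. daughtercard@(0, -1, 0) [-x clear] — {connector, daughtercard, fan, pcb, retainer}
6. module@(0, -1, 1) [+y clear] — {connector, daughtercard, fan, module, pcb, retainer}
7. backplane@(1, -1, 1) [+x clear] — {backplane, connector, daughtercard, fan, module, pcb, retainer}

fan; retainer; connector; pcb; daughtercard; module; backplane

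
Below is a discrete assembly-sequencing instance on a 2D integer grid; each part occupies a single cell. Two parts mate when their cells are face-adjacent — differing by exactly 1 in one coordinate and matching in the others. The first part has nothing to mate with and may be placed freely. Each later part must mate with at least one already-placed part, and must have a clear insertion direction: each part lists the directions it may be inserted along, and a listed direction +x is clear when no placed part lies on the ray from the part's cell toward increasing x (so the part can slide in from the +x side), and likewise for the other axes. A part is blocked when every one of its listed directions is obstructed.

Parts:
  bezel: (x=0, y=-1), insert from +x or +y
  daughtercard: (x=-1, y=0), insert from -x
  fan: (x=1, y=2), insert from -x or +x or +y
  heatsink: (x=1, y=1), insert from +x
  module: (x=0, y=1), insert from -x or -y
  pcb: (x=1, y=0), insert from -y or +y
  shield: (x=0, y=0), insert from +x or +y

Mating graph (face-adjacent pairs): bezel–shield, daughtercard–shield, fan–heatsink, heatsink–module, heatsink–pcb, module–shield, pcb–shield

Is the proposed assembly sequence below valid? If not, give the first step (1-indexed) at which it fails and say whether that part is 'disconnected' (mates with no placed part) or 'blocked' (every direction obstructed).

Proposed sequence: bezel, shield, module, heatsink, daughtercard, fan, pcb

1. bezel@(0, -1) [+x clear] — {bezel}
2. shield@(0, 0) [+x clear] — {bezel, shield}
3. module@(0, 1) [-x clear] — {bezel, module, shield}
4. heatsink@(1, 1) [+x clear] — {bezel, heatsink, module, shield}
5. daughtercard@(-1, 0) [-x clear] — {bezel, daughtercard, heatsink, module, shield}
6. fan@(1, 2) [-x clear] — {bezel, daughtercard, fan, heatsink, module, shield}
7. pcb@(1, 0) [-y clear] — {bezel, daughtercard, fan, heatsink, module, pcb, shield}

Valid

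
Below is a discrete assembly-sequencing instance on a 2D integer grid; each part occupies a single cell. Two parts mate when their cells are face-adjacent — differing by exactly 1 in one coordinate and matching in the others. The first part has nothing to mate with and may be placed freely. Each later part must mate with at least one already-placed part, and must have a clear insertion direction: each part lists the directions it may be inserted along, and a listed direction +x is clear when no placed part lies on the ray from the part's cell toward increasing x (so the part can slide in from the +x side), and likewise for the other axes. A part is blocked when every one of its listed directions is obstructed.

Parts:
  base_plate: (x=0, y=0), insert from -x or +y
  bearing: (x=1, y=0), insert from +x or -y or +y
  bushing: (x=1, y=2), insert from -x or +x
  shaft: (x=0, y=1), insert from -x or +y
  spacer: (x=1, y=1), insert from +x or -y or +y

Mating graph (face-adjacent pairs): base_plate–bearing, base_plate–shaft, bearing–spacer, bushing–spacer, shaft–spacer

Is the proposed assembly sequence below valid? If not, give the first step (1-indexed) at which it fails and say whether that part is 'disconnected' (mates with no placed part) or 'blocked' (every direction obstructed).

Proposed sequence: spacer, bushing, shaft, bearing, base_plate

1. spacer@(1, 1) [+x clear] — {spacer}
2. bushing@(1, 2) [-x clear] — {bushing, spacer}
3. shaft@(0, 1) [-x clear] — {bushing, shaft, spacer}
4. bearing@(1, 0) [+x clear] — {bearing, bushing, shaft, spacer}
5. base_plate@(0, 0) [-x clear] — {base_plate, bearing, bushing, shaft, spacer}

Valid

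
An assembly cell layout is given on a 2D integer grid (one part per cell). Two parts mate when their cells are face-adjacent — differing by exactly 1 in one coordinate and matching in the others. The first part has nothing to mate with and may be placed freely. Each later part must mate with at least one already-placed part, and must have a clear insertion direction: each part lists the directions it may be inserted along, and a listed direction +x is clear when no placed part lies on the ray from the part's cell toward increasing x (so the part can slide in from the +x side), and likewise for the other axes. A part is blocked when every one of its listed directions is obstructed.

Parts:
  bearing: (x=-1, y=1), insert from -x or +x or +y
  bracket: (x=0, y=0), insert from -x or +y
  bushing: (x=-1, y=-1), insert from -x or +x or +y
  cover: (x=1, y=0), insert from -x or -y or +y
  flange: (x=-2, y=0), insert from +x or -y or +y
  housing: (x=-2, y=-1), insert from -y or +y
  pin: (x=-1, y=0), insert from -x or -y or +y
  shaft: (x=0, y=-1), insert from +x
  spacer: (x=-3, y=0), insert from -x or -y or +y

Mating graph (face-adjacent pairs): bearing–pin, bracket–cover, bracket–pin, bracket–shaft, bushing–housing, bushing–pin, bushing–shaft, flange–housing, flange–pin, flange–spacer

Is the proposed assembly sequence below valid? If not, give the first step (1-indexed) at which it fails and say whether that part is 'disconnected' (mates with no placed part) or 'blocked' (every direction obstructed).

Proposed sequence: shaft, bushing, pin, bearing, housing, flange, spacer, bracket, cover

1. shaft@(0, -1) [+x clear] — {shaft}
2. bushing@(-1, -1) [-x clear] — {bushing, shaft}
3. pin@(-1, 0) [-x clear] — {bushing, pin, shaft}
4. bearing@(-1, 1) [-x clear] — {bearing, bushing, pin, shaft}
5. housing@(-2, -1) [-y clear] — {bearing, bushing, housing, pin, shaft}
6. flange@(-2, 0) [+y clear] — {bearing, bushing, flange, housing, pin, shaft}
7. spacer@(-3, 0) [-x clear] — {bearing, bushing, flange, housing, pin, shaft, spacer}
8. bracket@(0, 0) [+y clear] — {bearing, bracket, bushing, flange, housing, pin, shaft, spacer}
9. cover@(1, 0) [-y clear] — {bearing, bracket, bushing, cover, flange, housing, pin, shaft, spacer}

Valid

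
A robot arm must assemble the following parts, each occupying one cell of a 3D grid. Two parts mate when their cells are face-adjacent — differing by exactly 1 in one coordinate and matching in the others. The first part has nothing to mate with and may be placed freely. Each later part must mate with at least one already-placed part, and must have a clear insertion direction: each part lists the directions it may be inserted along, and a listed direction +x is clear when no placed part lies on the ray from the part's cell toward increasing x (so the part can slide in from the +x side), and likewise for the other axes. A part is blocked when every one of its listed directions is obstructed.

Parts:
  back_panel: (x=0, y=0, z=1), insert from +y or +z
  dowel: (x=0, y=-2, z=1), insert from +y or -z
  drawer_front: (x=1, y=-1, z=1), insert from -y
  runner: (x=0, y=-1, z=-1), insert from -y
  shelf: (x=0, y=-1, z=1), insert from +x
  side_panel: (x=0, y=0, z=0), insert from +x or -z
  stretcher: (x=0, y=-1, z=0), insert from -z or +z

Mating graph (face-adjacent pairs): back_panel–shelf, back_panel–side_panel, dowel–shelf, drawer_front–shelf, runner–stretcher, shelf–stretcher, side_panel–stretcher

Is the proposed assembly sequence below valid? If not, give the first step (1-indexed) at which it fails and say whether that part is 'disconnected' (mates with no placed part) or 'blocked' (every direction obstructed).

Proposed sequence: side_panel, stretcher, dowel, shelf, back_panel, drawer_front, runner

Invalid at step 3 (disconnected)

1. side_panel@(0, 0, 0) [+x clear] — {side_panel}
2. stretcher@(0, -1, 0) [-z clear] — {side_panel, stretcher}
3. dowel@(0, -2, 1) — no placed neighbour ⇒ disconnected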